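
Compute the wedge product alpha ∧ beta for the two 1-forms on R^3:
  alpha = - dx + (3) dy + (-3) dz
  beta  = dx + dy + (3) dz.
alpha ∧ beta = (-4) dx ∧ dy + (12) dy ∧ dz

Distribute the wedge, using dx_i ∧ dx_j = -dx_j ∧ dx_i and dx_i ∧ dx_i = 0. For each pair (i, j) with i < j, the coefficient of dx_i ∧ dx_j in alpha ∧ beta is (alpha_i * beta_j - alpha_j * beta_i). Collecting: alpha ∧ beta = (-4) dx ∧ dy + (12) dy ∧ dz.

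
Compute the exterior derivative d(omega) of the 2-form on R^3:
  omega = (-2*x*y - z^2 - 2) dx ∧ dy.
d(omega) = (-2*z) dx ∧ dy ∧ dz

For a 2-form omega = sum_{i<j} g_{ij} dx_i ∧ dx_j, the exterior derivative is
  d(omega) = sum_{i<j} d(g_{ij}) ∧ dx_i ∧ dx_j = sum_{i<j, k} (∂g_{ij}/∂x_k) dx_k ∧ dx_i ∧ dx_j.
Expand each term, using dx_k ∧ dx_i ∧ dx_j = sgn(permutation) dx_{(a)} ∧ dx_{(b)} ∧ dx_{(c)} with (a < b < c) sorted:
  d(-2*x*y - z^2 - 2) includes (∂/∂z)(-2*x*y - z^2 - 2) dz = (-2*z) dz, which multiplied by dx ∧ dy gives (-2*z) dx ∧ dy ∧ dz
Collecting like 3-forms: d(omega) = (-2*z) dx ∧ dy ∧ dz.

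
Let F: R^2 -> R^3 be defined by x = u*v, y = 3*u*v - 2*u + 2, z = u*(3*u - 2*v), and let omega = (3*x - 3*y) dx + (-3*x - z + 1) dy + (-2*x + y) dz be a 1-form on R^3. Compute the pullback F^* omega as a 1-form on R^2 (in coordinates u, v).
F^* omega = (-3*u^2*v - 6*u^2 - 11*u*v^2 + 12*u*v + 12*u - 7*v - 2) du + (u*(-9*u^2 - 11*u*v + 10*u - 7)) dv

Using F^*(f dg) = (f ∘ F) d(g ∘ F), substitute each coordinate x_i by F_i(u, v) in f_i, and replace dx_i by d F_i = (∂F_i/∂u) du + (∂F_i/∂v) dv.
  For the x component: f_1(F) = -6*u*v + 6*u - 6; d F_1 = (v) du + (u) dv
  For the y component: f_2(F) = -3*u^2 - u*v + 1; d F_2 = (3*v - 2) du + (3*u) dv
  For the z component: f_3(F) = u*v - 2*u + 2; d F_3 = (6*u - 2*v) du + (-2*u) dv
Combining and collecting du, dv coefficients:
  coeff of du: -3*u^2*v - 6*u^2 - 11*u*v^2 + 12*u*v + 12*u - 7*v - 2
  coeff of dv: u*(-9*u^2 - 11*u*v + 10*u - 7)
F^* omega = (-3*u^2*v - 6*u^2 - 11*u*v^2 + 12*u*v + 12*u - 7*v - 2) du + (u*(-9*u^2 - 11*u*v + 10*u - 7)) dv.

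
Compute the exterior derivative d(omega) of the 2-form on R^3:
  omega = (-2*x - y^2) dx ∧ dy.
d(omega) = 0

For a 2-form omega = sum_{i<j} g_{ij} dx_i ∧ dx_j, the exterior derivative is
  d(omega) = sum_{i<j} d(g_{ij}) ∧ dx_i ∧ dx_j = sum_{i<j, k} (∂g_{ij}/∂x_k) dx_k ∧ dx_i ∧ dx_j.
Expand each term, using dx_k ∧ dx_i ∧ dx_j = sgn(permutation) dx_{(a)} ∧ dx_{(b)} ∧ dx_{(c)} with (a < b < c) sorted:

Collecting like 3-forms: d(omega) = 0.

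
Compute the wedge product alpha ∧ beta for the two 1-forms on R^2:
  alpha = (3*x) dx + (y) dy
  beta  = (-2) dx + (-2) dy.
alpha ∧ beta = (-6*x + 2*y) dx ∧ dy

Distribute the wedge, using dx_i ∧ dx_j = -dx_j ∧ dx_i and dx_i ∧ dx_i = 0. For each pair (i, j) with i < j, the coefficient of dx_i ∧ dx_j in alpha ∧ beta is (alpha_i * beta_j - alpha_j * beta_i). Collecting: alpha ∧ beta = (-6*x + 2*y) dx ∧ dy.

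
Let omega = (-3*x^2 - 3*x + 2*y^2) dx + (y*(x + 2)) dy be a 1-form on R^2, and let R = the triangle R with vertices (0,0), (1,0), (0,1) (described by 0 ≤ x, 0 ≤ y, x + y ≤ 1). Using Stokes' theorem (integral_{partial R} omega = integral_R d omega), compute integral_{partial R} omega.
integral_(partial R) omega = -1/2

Stokes: integral_partial_R omega = integral_R d omega with d omega = (∂Q/∂x - ∂P/∂y) dx ∧ dy.
  ∂Q/∂x = y
  ∂P/∂y = 4*y
  integrand = ∂Q/∂x - ∂P/∂y = -3*y.
Integrating over R: integral_0^1 integral_0^{1-x} (-3*y) dy dx = -1/2.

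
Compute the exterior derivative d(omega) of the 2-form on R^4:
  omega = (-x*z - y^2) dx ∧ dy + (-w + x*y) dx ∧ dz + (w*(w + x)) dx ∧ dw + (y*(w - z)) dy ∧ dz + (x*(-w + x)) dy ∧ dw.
d(omega) = (-2*x) dx ∧ dy ∧ dz + (-1) dx ∧ dz ∧ dw + (y) dy ∧ dz ∧ dw + (-w + 2*x) dx ∧ dy ∧ dw

For a 2-form omega = sum_{i<j} g_{ij} dx_i ∧ dx_j, the exterior derivative is
  d(omega) = sum_{i<j} d(g_{ij}) ∧ dx_i ∧ dx_j = sum_{i<j, k} (∂g_{ij}/∂x_k) dx_k ∧ dx_i ∧ dx_j.
Expand each term, using dx_k ∧ dx_i ∧ dx_j = sgn(permutation) dx_{(a)} ∧ dx_{(b)} ∧ dx_{(c)} with (a < b < c) sorted:
  d(-x*z - y^2) includes (∂/∂z)(-x*z - y^2) dz = (-x) dz, which multiplied by dx ∧ dy gives (-x) dx ∧ dy ∧ dz
  d(-w + x*y) includes (∂/∂y)(-w + x*y) dy = (x) dy, which multiplied by dx ∧ dz gives (-x) dx ∧ dy ∧ dz
  d(-w + x*y) includes (∂/∂w)(-w + x*y) dw = (-1) dw, which multiplied by dx ∧ dz gives (-1) dx ∧ dz ∧ dw
  d(y*(w - z)) includes (∂/∂w)(y*(w - z)) dw = (y) dw, which multiplied by dy ∧ dz gives (y) dy ∧ dz ∧ dw
  d(x*(-w + x)) includes (∂/∂x)(x*(-w + x)) dx = (-w + 2*x) dx, which multiplied by dy ∧ dw gives (-w + 2*x) dx ∧ dy ∧ dw
Collecting like 3-forms: d(omega) = (-2*x) dx ∧ dy ∧ dz + (-1) dx ∧ dz ∧ dw + (y) dy ∧ dz ∧ dw + (-w + 2*x) dx ∧ dy ∧ dw.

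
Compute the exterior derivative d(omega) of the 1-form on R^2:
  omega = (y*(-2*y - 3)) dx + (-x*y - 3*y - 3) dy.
d(omega) = (3*y + 3) dx ∧ dy

For a 1-form omega = sum_i f_i dx_i, the exterior derivative is
  d(omega) = sum_{i < j} (∂f_j/∂x_i - ∂f_i/∂x_j) dx_i ∧ dx_j.
  coefficient of dx ∧ dy: ∂f_2/∂x - ∂f_1/∂y = ∂(-x*y - 3*y - 3)/∂x - ∂(y*(-2*y - 3))/∂y = 3*y + 3
Assembling: d(omega) = (3*y + 3) dx ∧ dy.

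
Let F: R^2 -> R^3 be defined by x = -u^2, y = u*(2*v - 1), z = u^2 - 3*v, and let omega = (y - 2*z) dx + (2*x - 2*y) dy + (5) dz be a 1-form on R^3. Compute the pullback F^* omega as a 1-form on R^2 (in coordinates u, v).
F^* omega = (4*u*(u^2 - 2*u*v + u - 2*v^2 - v + 2)) du + (-4*u^3 - 8*u^2*v + 4*u^2 - 15) dv

Using F^*(f dg) = (f ∘ F) d(g ∘ F), substitute each coordinate x_i by F_i(u, v) in f_i, and replace dx_i by d F_i = (∂F_i/∂u) du + (∂F_i/∂v) dv.
  For the x component: f_1(F) = -2*u^2 + 2*u*v - u + 6*v; d F_1 = (-2*u) du + (0) dv
  For the y component: f_2(F) = 2*u*(-u - 2*v + 1); d F_2 = (2*v - 1) du + (2*u) dv
  For the z component: f_3(F) = 5; d F_3 = (2*u) du + (-3) dv
Combining and collecting du, dv coefficients:
  coeff of du: 4*u*(u^2 - 2*u*v + u - 2*v^2 - v + 2)
  coeff of dv: -4*u^3 - 8*u^2*v + 4*u^2 - 15
F^* omega = (4*u*(u^2 - 2*u*v + u - 2*v^2 - v + 2)) du + (-4*u^3 - 8*u^2*v + 4*u^2 - 15) dv.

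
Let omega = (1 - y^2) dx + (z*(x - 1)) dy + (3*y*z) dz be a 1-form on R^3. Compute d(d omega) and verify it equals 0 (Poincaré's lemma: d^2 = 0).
d(d omega) = 0

Step 1: d omega = sum_{i<j} (∂f_j/∂x_i - ∂f_i/∂x_j) dx_i ∧ dx_j:
  coeff of dx ∧ dy: 2*y + z
  coeff of dx ∧ dz: 0
  coeff of dy ∧ dz: -x + 3*z + 1
Step 2: Apply d again to each 2-form coefficient. The only possible 3-form in R^3 is dx ∧ dy ∧ dz, with coefficient
  ∂(coeff of dy∧dz)/∂x - ∂(coeff of dx∧dz)/∂y + ∂(coeff of dx∧dy)/∂z
  = ∂/∂x (-x + 3*z + 1) - ∂/∂y (0) + ∂/∂z (2*y + z).
Each of these terms simplifies to sums of mixed partials that cancel in pairs. The result is 0 (by equality of mixed partials for smooth functions — Schwarz / Clairaut).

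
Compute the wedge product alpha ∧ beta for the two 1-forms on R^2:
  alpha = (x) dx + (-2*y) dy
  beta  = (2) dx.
alpha ∧ beta = (4*y) dx ∧ dy

Distribute the wedge, using dx_i ∧ dx_j = -dx_j ∧ dx_i and dx_i ∧ dx_i = 0. For each pair (i, j) with i < j, the coefficient of dx_i ∧ dx_j in alpha ∧ beta is (alpha_i * beta_j - alpha_j * beta_i). Collecting: alpha ∧ beta = (4*y) dx ∧ dy.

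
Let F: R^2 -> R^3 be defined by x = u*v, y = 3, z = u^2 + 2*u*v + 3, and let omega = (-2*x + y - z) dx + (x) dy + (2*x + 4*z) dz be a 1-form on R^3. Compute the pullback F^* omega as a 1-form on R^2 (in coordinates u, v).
F^* omega = (8*u^3 + 27*u^2*v + 16*u*v^2 + 24*u + 24*v) du + (u*(7*u^2 + 16*u*v + 24)) dv

Using F^*(f dg) = (f ∘ F) d(g ∘ F), substitute each coordinate x_i by F_i(u, v) in f_i, and replace dx_i by d F_i = (∂F_i/∂u) du + (∂F_i/∂v) dv.
  For the x component: f_1(F) = u*(-u - 4*v); d F_1 = (v) du + (u) dv
  For the y component: f_2(F) = u*v; d F_2 = (0) du + (0) dv
  For the z component: f_3(F) = 4*u^2 + 10*u*v + 12; d F_3 = (2*u + 2*v) du + (2*u) dv
Combining and collecting du, dv coefficients:
  coeff of du: 8*u^3 + 27*u^2*v + 16*u*v^2 + 24*u + 24*v
  coeff of dv: u*(7*u^2 + 16*u*v + 24)
F^* omega = (8*u^3 + 27*u^2*v + 16*u*v^2 + 24*u + 24*v) du + (u*(7*u^2 + 16*u*v + 24)) dv.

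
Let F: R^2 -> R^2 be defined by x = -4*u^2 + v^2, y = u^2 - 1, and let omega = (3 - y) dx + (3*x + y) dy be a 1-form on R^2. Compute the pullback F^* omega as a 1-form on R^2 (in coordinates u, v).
F^* omega = (2*u*(-7*u^2 + 3*v^2 - 17)) du + (2*v*(4 - u^2)) dv

Using F^*(f dg) = (f ∘ F) d(g ∘ F), substitute each coordinate x_i by F_i(u, v) in f_i, and replace dx_i by d F_i = (∂F_i/∂u) du + (∂F_i/∂v) dv.
  For the x component: f_1(F) = 4 - u^2; d F_1 = (-8*u) du + (2*v) dv
  For the y component: f_2(F) = -11*u^2 + 3*v^2 - 1; d F_2 = (2*u) du + (0) dv
Combining and collecting du, dv coefficients:
  coeff of du: 2*u*(-7*u^2 + 3*v^2 - 17)
  coeff of dv: 2*v*(4 - u^2)
F^* omega = (2*u*(-7*u^2 + 3*v^2 - 17)) du + (2*v*(4 - u^2)) dv.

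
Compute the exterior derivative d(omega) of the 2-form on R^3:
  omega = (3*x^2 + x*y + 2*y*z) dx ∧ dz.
d(omega) = (-x - 2*z) dx ∧ dy ∧ dz

For a 2-form omega = sum_{i<j} g_{ij} dx_i ∧ dx_j, the exterior derivative is
  d(omega) = sum_{i<j} d(g_{ij}) ∧ dx_i ∧ dx_j = sum_{i<j, k} (∂g_{ij}/∂x_k) dx_k ∧ dx_i ∧ dx_j.
Expand each term, using dx_k ∧ dx_i ∧ dx_j = sgn(permutation) dx_{(a)} ∧ dx_{(b)} ∧ dx_{(c)} with (a < b < c) sorted:
  d(3*x^2 + x*y + 2*y*z) includes (∂/∂y)(3*x^2 + x*y + 2*y*z) dy = (x + 2*z) dy, which multiplied by dx ∧ dz gives (-x - 2*z) dx ∧ dy ∧ dz
Collecting like 3-forms: d(omega) = (-x - 2*z) dx ∧ dy ∧ dz.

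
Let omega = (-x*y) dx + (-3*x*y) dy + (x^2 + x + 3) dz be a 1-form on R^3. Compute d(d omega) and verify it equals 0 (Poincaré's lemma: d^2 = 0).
d(d omega) = 0

Step 1: d omega = sum_{i<j} (∂f_j/∂x_i - ∂f_i/∂x_j) dx_i ∧ dx_j:
  coeff of dx ∧ dy: x - 3*y
  coeff of dx ∧ dz: 2*x + 1
  coeff of dy ∧ dz: 0
Step 2: Apply d again to each 2-form coefficient. The only possible 3-form in R^3 is dx ∧ dy ∧ dz, with coefficient
  ∂(coeff of dy∧dz)/∂x - ∂(coeff of dx∧dz)/∂y + ∂(coeff of dx∧dy)/∂z
  = ∂/∂x (0) - ∂/∂y (2*x + 1) + ∂/∂z (x - 3*y).
Each of these terms simplifies to sums of mixed partials that cancel in pairs. The result is 0 (by equality of mixed partials for smooth functions — Schwarz / Clairaut).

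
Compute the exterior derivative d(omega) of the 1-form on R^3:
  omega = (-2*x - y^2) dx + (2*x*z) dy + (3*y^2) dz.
d(omega) = (2*y + 2*z) dx ∧ dy + (-2*x + 6*y) dy ∧ dz

For a 1-form omega = sum_i f_i dx_i, the exterior derivative is
  d(omega) = sum_{i < j} (∂f_j/∂x_i - ∂f_i/∂x_j) dx_i ∧ dx_j.
  coefficient of dx ∧ dy: ∂f_2/∂x - ∂f_1/∂y = ∂(2*x*z)/∂x - ∂(-2*x - y^2)/∂y = 2*y + 2*z
  coefficient of dy ∧ dz: ∂f_3/∂y - ∂f_2/∂z = ∂(3*y^2)/∂y - ∂(2*x*z)/∂z = -2*x + 6*y
Assembling: d(omega) = (2*y + 2*z) dx ∧ dy + (-2*x + 6*y) dy ∧ dz.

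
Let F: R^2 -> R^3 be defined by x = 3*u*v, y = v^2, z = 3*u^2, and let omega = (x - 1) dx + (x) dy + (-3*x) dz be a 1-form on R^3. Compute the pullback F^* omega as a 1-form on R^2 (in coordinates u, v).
F^* omega = (3*v*(-18*u^2 + 3*u*v - 1)) du + (3*u*(3*u*v + 2*v^2 - 1)) dv

Using F^*(f dg) = (f ∘ F) d(g ∘ F), substitute each coordinate x_i by F_i(u, v) in f_i, and replace dx_i by d F_i = (∂F_i/∂u) du + (∂F_i/∂v) dv.
  For the x component: f_1(F) = 3*u*v - 1; d F_1 = (3*v) du + (3*u) dv
  For the y component: f_2(F) = 3*u*v; d F_2 = (0) du + (2*v) dv
  For the z component: f_3(F) = -9*u*v; d F_3 = (6*u) du + (0) dv
Combining and collecting du, dv coefficients:
  coeff of du: 3*v*(-18*u^2 + 3*u*v - 1)
  coeff of dv: 3*u*(3*u*v + 2*v^2 - 1)
F^* omega = (3*v*(-18*u^2 + 3*u*v - 1)) du + (3*u*(3*u*v + 2*v^2 - 1)) dv.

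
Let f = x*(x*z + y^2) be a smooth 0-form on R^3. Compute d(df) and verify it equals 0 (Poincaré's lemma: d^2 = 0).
d(df) = 0

Step 1: df = sum_i (∂f/∂x_i) dx_i = (2*x*z + y^2) dx + (2*x*y) dy + (x^2) dz.
Step 2: Apply d again. Using the 1-form formula, the coefficient of dx ∧ dy in d(df) is ∂^2 f/∂x ∂y - ∂^2 f/∂y ∂x = (2*y) - (2*y) = 0 (equality of mixed partials for smooth f).
Similarly for dx ∧ dz and dy ∧ dz — all coefficients vanish. So d(df) = 0.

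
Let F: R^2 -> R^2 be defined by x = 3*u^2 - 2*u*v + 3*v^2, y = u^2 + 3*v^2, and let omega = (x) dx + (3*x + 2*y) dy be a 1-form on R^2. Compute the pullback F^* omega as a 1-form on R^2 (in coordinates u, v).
F^* omega = (40*u^3 - 30*u^2*v + 52*u*v^2 - 6*v^3) du + (-6*u^3 + 88*u^2*v - 54*u*v^2 + 108*v^3) dv

Using F^*(f dg) = (f ∘ F) d(g ∘ F), substitute each coordinate x_i by F_i(u, v) in f_i, and replace dx_i by d F_i = (∂F_i/∂u) du + (∂F_i/∂v) dv.
  For the x component: f_1(F) = 3*u^2 - 2*u*v + 3*v^2; d F_1 = (6*u - 2*v) du + (-2*u + 6*v) dv
  For the y component: f_2(F) = 11*u^2 - 6*u*v + 15*v^2; d F_2 = (2*u) du + (6*v) dv
Combining and collecting du, dv coefficients:
  coeff of du: 40*u^3 - 30*u^2*v + 52*u*v^2 - 6*v^3
  coeff of dv: -6*u^3 + 88*u^2*v - 54*u*v^2 + 108*v^3
F^* omega = (40*u^3 - 30*u^2*v + 52*u*v^2 - 6*v^3) du + (-6*u^3 + 88*u^2*v - 54*u*v^2 + 108*v^3) dv.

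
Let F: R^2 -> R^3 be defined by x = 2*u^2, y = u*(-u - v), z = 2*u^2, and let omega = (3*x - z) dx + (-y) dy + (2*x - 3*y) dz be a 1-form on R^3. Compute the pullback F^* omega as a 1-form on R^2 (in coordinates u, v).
F^* omega = (u*(42*u^2 + 9*u*v - v^2)) du + (u^2*(-u - v)) dv

Using F^*(f dg) = (f ∘ F) d(g ∘ F), substitute each coordinate x_i by F_i(u, v) in f_i, and replace dx_i by d F_i = (∂F_i/∂u) du + (∂F_i/∂v) dv.
  For the x component: f_1(F) = 4*u^2; d F_1 = (4*u) du + (0) dv
  For the y component: f_2(F) = u*(u + v); d F_2 = (-2*u - v) du + (-u) dv
  For the z component: f_3(F) = u*(7*u + 3*v); d F_3 = (4*u) du + (0) dv
Combining and collecting du, dv coefficients:
  coeff of du: u*(42*u^2 + 9*u*v - v^2)
  coeff of dv: u^2*(-u - v)
F^* omega = (u*(42*u^2 + 9*u*v - v^2)) du + (u^2*(-u - v)) dv.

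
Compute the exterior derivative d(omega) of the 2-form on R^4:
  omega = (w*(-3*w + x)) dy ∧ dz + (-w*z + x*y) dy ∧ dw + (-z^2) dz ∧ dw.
d(omega) = (w) dx ∧ dy ∧ dz + (-5*w + x) dy ∧ dz ∧ dw + (y) dx ∧ dy ∧ dw

For a 2-form omega = sum_{i<j} g_{ij} dx_i ∧ dx_j, the exterior derivative is
  d(omega) = sum_{i<j} d(g_{ij}) ∧ dx_i ∧ dx_j = sum_{i<j, k} (∂g_{ij}/∂x_k) dx_k ∧ dx_i ∧ dx_j.
Expand each term, using dx_k ∧ dx_i ∧ dx_j = sgn(permutation) dx_{(a)} ∧ dx_{(b)} ∧ dx_{(c)} with (a < b < c) sorted:
  d(w*(-3*w + x)) includes (∂/∂x)(w*(-3*w + x)) dx = (w) dx, which multiplied by dy ∧ dz gives (w) dx ∧ dy ∧ dz
  d(w*(-3*w + x)) includes (∂/∂w)(w*(-3*w + x)) dw = (-6*w + x) dw, which multiplied by dy ∧ dz gives (-6*w + x) dy ∧ dz ∧ dw
  d(-w*z + x*y) includes (∂/∂x)(-w*z + x*y) dx = (y) dx, which multiplied by dy ∧ dw gives (y) dx ∧ dy ∧ dw
  d(-w*z + x*y) includes (∂/∂z)(-w*z + x*y) dz = (-w) dz, which multiplied by dy ∧ dw gives (w) dy ∧ dz ∧ dw
Collecting like 3-forms: d(omega) = (w) dx ∧ dy ∧ dz + (-5*w + x) dy ∧ dz ∧ dw + (y) dx ∧ dy ∧ dw.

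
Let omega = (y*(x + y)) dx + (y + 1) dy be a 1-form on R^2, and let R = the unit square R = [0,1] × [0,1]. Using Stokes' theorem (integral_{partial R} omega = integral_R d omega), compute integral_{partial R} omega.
integral_(partial R) omega = -3/2

Stokes: integral_partial_R omega = integral_R d omega with d omega = (∂Q/∂x - ∂P/∂y) dx ∧ dy.
  ∂Q/∂x = 0
  ∂P/∂y = x + 2*y
  integrand = ∂Q/∂x - ∂P/∂y = -x - 2*y.
Integrating over R: integral_0^1 integral_0^1 (-x - 2*y) dx dy = -3/2.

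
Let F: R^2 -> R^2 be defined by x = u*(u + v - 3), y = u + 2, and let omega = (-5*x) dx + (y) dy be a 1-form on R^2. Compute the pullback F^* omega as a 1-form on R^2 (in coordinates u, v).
F^* omega = (-10*u^3 - 15*u^2*v + 45*u^2 - 5*u*v^2 + 30*u*v - 44*u + 2) du + (5*u^2*(-u - v + 3)) dv

Using F^*(f dg) = (f ∘ F) d(g ∘ F), substitute each coordinate x_i by F_i(u, v) in f_i, and replace dx_i by d F_i = (∂F_i/∂u) du + (∂F_i/∂v) dv.
  For the x component: f_1(F) = 5*u*(-u - v + 3); d F_1 = (2*u + v - 3) du + (u) dv
  For the y component: f_2(F) = u + 2; d F_2 = (1) du + (0) dv
Combining and collecting du, dv coefficients:
  coeff of du: -10*u^3 - 15*u^2*v + 45*u^2 - 5*u*v^2 + 30*u*v - 44*u + 2
  coeff of dv: 5*u^2*(-u - v + 3)
F^* omega = (-10*u^3 - 15*u^2*v + 45*u^2 - 5*u*v^2 + 30*u*v - 44*u + 2) du + (5*u^2*(-u - v + 3)) dv.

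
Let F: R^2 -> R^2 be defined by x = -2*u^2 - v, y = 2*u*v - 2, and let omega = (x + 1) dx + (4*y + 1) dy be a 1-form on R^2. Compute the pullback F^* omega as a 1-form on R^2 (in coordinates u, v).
F^* omega = (8*u^3 + 16*u*v^2 + 4*u*v - 4*u - 14*v) du + (16*u^2*v + 2*u^2 - 14*u + v - 1) dv

Using F^*(f dg) = (f ∘ F) d(g ∘ F), substitute each coordinate x_i by F_i(u, v) in f_i, and replace dx_i by d F_i = (∂F_i/∂u) du + (∂F_i/∂v) dv.
  For the x component: f_1(F) = -2*u^2 - v + 1; d F_1 = (-4*u) du + (-1) dv
  For the y component: f_2(F) = 8*u*v - 7; d F_2 = (2*v) du + (2*u) dv
Combining and collecting du, dv coefficients:
  coeff of du: 8*u^3 + 16*u*v^2 + 4*u*v - 4*u - 14*v
  coeff of dv: 16*u^2*v + 2*u^2 - 14*u + v - 1
F^* omega = (8*u^3 + 16*u*v^2 + 4*u*v - 4*u - 14*v) du + (16*u^2*v + 2*u^2 - 14*u + v - 1) dv.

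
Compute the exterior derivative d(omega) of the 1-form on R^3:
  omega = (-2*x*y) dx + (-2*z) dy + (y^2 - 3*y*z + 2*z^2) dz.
d(omega) = (2*x) dx ∧ dy + (2*y - 3*z + 2) dy ∧ dz

For a 1-form omega = sum_i f_i dx_i, the exterior derivative is
  d(omega) = sum_{i < j} (∂f_j/∂x_i - ∂f_i/∂x_j) dx_i ∧ dx_j.
  coefficient of dx ∧ dy: ∂f_2/∂x - ∂f_1/∂y = ∂(-2*z)/∂x - ∂(-2*x*y)/∂y = 2*x
  coefficient of dy ∧ dz: ∂f_3/∂y - ∂f_2/∂z = ∂(y^2 - 3*y*z + 2*z^2)/∂y - ∂(-2*z)/∂z = 2*y - 3*z + 2
Assembling: d(omega) = (2*x) dx ∧ dy + (2*y - 3*z + 2) dy ∧ dz.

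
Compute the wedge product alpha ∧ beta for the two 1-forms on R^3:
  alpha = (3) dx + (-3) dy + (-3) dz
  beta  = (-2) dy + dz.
alpha ∧ beta = (-6) dx ∧ dy + (3) dx ∧ dz + (-9) dy ∧ dz

Distribute the wedge, using dx_i ∧ dx_j = -dx_j ∧ dx_i and dx_i ∧ dx_i = 0. For each pair (i, j) with i < j, the coefficient of dx_i ∧ dx_j in alpha ∧ beta is (alpha_i * beta_j - alpha_j * beta_i). Collecting: alpha ∧ beta = (-6) dx ∧ dy + (3) dx ∧ dz + (-9) dy ∧ dz.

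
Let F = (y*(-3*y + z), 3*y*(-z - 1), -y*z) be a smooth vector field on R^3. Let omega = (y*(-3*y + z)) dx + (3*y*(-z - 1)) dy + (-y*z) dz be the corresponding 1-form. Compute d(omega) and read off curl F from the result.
d(omega) = (3*y - z) dy ∧ dz + (y) dz ∧ dx + (6*y - z) dx ∧ dy; curl F = (3*y - z, y, 6*y - z)

d omega = sum_{i<j} (∂f_j/∂x_i - ∂f_i/∂x_j) dx_i ∧ dx_j. Under the identification (dy ∧ dz, dz ∧ dx, dx ∧ dy) ↔ (e_x, e_y, e_z), the coefficients are exactly the components of curl F. Compute:
  ∂R/∂y - ∂Q/∂z = (-z) - (-3*y) = 3*y - z
  ∂P/∂z - ∂R/∂x = (y) - (0) = y
  ∂Q/∂x - ∂P/∂y = (0) - (-6*y + z) = 6*y - z.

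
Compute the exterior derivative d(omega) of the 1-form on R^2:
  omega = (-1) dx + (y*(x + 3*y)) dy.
d(omega) = (y) dx ∧ dy

For a 1-form omega = sum_i f_i dx_i, the exterior derivative is
  d(omega) = sum_{i < j} (∂f_j/∂x_i - ∂f_i/∂x_j) dx_i ∧ dx_j.
  coefficient of dx ∧ dy: ∂f_2/∂x - ∂f_1/∂y = ∂(y*(x + 3*y))/∂x - ∂(-1)/∂y = y
Assembling: d(omega) = (y) dx ∧ dy.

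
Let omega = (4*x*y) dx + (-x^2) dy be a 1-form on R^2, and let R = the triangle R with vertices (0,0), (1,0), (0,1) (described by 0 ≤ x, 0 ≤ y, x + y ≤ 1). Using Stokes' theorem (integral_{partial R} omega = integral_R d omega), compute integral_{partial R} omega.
integral_(partial R) omega = -1

Stokes: integral_partial_R omega = integral_R d omega with d omega = (∂Q/∂x - ∂P/∂y) dx ∧ dy.
  ∂Q/∂x = -2*x
  ∂P/∂y = 4*x
  integrand = ∂Q/∂x - ∂P/∂y = -6*x.
Integrating over R: integral_0^1 integral_0^{1-x} (-6*x) dy dx = -1.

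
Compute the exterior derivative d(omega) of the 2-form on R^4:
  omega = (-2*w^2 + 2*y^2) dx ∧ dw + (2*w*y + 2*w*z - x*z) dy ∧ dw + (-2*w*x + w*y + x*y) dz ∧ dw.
d(omega) = (-4*y - z) dx ∧ dy ∧ dw + (-w + 2*x) dy ∧ dz ∧ dw + (-2*w + y) dx ∧ dz ∧ dw

For a 2-form omega = sum_{i<j} g_{ij} dx_i ∧ dx_j, the exterior derivative is
  d(omega) = sum_{i<j} d(g_{ij}) ∧ dx_i ∧ dx_j = sum_{i<j, k} (∂g_{ij}/∂x_k) dx_k ∧ dx_i ∧ dx_j.
Expand each term, using dx_k ∧ dx_i ∧ dx_j = sgn(permutation) dx_{(a)} ∧ dx_{(b)} ∧ dx_{(c)} with (a < b < c) sorted:
  d(-2*w^2 + 2*y^2) includes (∂/∂y)(-2*w^2 + 2*y^2) dy = (4*y) dy, which multiplied by dx ∧ dw gives (-4*y) dx ∧ dy ∧ dw
  d(2*w*y + 2*w*z - x*z) includes (∂/∂x)(2*w*y + 2*w*z - x*z) dx = (-z) dx, which multiplied by dy ∧ dw gives (-z) dx ∧ dy ∧ dw
  d(2*w*y + 2*w*z - x*z) includes (∂/∂z)(2*w*y + 2*w*z - x*z) dz = (2*w - x) dz, which multiplied by dy ∧ dw gives (-2*w + x) dy ∧ dz ∧ dw
  d(-2*w*x + w*y + x*y) includes (∂/∂x)(-2*w*x + w*y + x*y) dx = (-2*w + y) dx, which multiplied by dz ∧ dw gives (-2*w + y) dx ∧ dz ∧ dw
  d(-2*w*x + w*y + x*y) includes (∂/∂y)(-2*w*x + w*y + x*y) dy = (w + x) dy, which multiplied by dz ∧ dw gives (w + x) dy ∧ dz ∧ dw
Collecting like 3-forms: d(omega) = (-4*y - z) dx ∧ dy ∧ dw + (-w + 2*x) dy ∧ dz ∧ dw + (-2*w + y) dx ∧ dz ∧ dw.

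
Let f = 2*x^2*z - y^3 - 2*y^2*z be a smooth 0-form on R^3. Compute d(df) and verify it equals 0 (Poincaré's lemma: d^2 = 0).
d(df) = 0

Step 1: df = sum_i (∂f/∂x_i) dx_i = (4*x*z) dx + (y*(-3*y - 4*z)) dy + (2*x^2 - 2*y^2) dz.
Step 2: Apply d again. Using the 1-form formula, the coefficient of dx ∧ dy in d(df) is ∂^2 f/∂x ∂y - ∂^2 f/∂y ∂x = (0) - (0) = 0 (equality of mixed partials for smooth f).
Similarly for dx ∧ dz and dy ∧ dz — all coefficients vanish. So d(df) = 0.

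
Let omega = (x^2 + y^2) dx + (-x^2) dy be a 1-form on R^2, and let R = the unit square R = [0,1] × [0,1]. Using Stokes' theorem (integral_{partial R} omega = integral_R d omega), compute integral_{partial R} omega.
integral_(partial R) omega = -2

Stokes: integral_partial_R omega = integral_R d omega with d omega = (∂Q/∂x - ∂P/∂y) dx ∧ dy.
  ∂Q/∂x = -2*x
  ∂P/∂y = 2*y
  integrand = ∂Q/∂x - ∂P/∂y = -2*x - 2*y.
Integrating over R: integral_0^1 integral_0^1 (-2*x - 2*y) dx dy = -2.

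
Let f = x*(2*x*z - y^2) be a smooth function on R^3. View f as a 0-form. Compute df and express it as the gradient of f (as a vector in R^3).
df = (4*x*z - y^2) dx + (-2*x*y) dy + (2*x^2) dz; grad f = (4*x*z - y^2, -2*x*y, 2*x^2)

For a 0-form f, d f = (∂f/∂x) dx + (∂f/∂y) dy + (∂f/∂z) dz. The components of the vector representation are exactly the entries of grad f in Cartesian coordinates:
  ∂f/∂x = 4*x*z - y^2
  ∂f/∂y = -2*x*y
  ∂f/∂z = 2*x^2.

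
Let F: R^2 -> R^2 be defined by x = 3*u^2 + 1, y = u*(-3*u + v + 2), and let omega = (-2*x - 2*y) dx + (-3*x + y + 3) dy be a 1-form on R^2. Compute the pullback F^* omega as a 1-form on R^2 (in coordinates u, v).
F^* omega = (u*(72*u^2 - 30*u*v - 60*u + v^2 + 4*v - 8)) du + (u^2*(-12*u + v + 2)) dv

Using F^*(f dg) = (f ∘ F) d(g ∘ F), substitute each coordinate x_i by F_i(u, v) in f_i, and replace dx_i by d F_i = (∂F_i/∂u) du + (∂F_i/∂v) dv.
  For the x component: f_1(F) = -2*u*v - 4*u - 2; d F_1 = (6*u) du + (0) dv
  For the y component: f_2(F) = u*(-12*u + v + 2); d F_2 = (-6*u + v + 2) du + (u) dv
Combining and collecting du, dv coefficients:
  coeff of du: u*(72*u^2 - 30*u*v - 60*u + v^2 + 4*v - 8)
  coeff of dv: u^2*(-12*u + v + 2)
F^* omega = (u*(72*u^2 - 30*u*v - 60*u + v^2 + 4*v - 8)) du + (u^2*(-12*u + v + 2)) dv.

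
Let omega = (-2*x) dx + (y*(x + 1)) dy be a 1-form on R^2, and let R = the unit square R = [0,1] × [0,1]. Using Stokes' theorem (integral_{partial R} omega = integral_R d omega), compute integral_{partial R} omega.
integral_(partial R) omega = 1/2

Stokes: integral_partial_R omega = integral_R d omega with d omega = (∂Q/∂x - ∂P/∂y) dx ∧ dy.
  ∂Q/∂x = y
  ∂P/∂y = 0
  integrand = ∂Q/∂x - ∂P/∂y = y.
Integrating over R: integral_0^1 integral_0^1 (y) dx dy = 1/2.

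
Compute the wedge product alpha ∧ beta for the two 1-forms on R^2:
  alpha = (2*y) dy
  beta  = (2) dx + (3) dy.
alpha ∧ beta = (-4*y) dx ∧ dy

Distribute the wedge, using dx_i ∧ dx_j = -dx_j ∧ dx_i and dx_i ∧ dx_i = 0. For each pair (i, j) with i < j, the coefficient of dx_i ∧ dx_j in alpha ∧ beta is (alpha_i * beta_j - alpha_j * beta_i). Collecting: alpha ∧ beta = (-4*y) dx ∧ dy.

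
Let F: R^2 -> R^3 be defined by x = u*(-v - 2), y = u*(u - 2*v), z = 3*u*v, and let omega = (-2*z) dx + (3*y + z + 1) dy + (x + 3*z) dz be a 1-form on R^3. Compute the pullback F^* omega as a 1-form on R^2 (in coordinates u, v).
F^* omega = (6*u^3 - 12*u^2*v + 36*u*v^2 + 6*u*v + 2*u - 2*v) du + (2*u*(-3*u^2 + 18*u*v - 3*u - 1)) dv

Using F^*(f dg) = (f ∘ F) d(g ∘ F), substitute each coordinate x_i by F_i(u, v) in f_i, and replace dx_i by d F_i = (∂F_i/∂u) du + (∂F_i/∂v) dv.
  For the x component: f_1(F) = -6*u*v; d F_1 = (-v - 2) du + (-u) dv
  For the y component: f_2(F) = 3*u^2 - 3*u*v + 1; d F_2 = (2*u - 2*v) du + (-2*u) dv
  For the z component: f_3(F) = 2*u*(4*v - 1); d F_3 = (3*v) du + (3*u) dv
Combining and collecting du, dv coefficients:
  coeff of du: 6*u^3 - 12*u^2*v + 36*u*v^2 + 6*u*v + 2*u - 2*v
  coeff of dv: 2*u*(-3*u^2 + 18*u*v - 3*u - 1)
F^* omega = (6*u^3 - 12*u^2*v + 36*u*v^2 + 6*u*v + 2*u - 2*v) du + (2*u*(-3*u^2 + 18*u*v - 3*u - 1)) dv.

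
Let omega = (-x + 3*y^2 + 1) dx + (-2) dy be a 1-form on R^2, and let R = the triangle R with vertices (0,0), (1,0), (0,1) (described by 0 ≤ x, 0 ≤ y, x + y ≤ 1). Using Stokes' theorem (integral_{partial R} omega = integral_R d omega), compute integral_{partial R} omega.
integral_(partial R) omega = -1

Stokes: integral_partial_R omega = integral_R d omega with d omega = (∂Q/∂x - ∂P/∂y) dx ∧ dy.
  ∂Q/∂x = 0
  ∂P/∂y = 6*y
  integrand = ∂Q/∂x - ∂P/∂y = -6*y.
Integrating over R: integral_0^1 integral_0^{1-x} (-6*y) dy dx = -1.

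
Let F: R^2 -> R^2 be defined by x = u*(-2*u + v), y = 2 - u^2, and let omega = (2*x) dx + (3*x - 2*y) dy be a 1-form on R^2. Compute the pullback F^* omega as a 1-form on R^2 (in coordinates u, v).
F^* omega = (2*u*(12*u^2 - 9*u*v + v^2 + 4)) du + (2*u^2*(-2*u + v)) dv

Using F^*(f dg) = (f ∘ F) d(g ∘ F), substitute each coordinate x_i by F_i(u, v) in f_i, and replace dx_i by d F_i = (∂F_i/∂u) du + (∂F_i/∂v) dv.
  For the x component: f_1(F) = 2*u*(-2*u + v); d F_1 = (-4*u + v) du + (u) dv
  For the y component: f_2(F) = -4*u^2 + 3*u*v - 4; d F_2 = (-2*u) du + (0) dv
Combining and collecting du, dv coefficients:
  coeff of du: 2*u*(12*u^2 - 9*u*v + v^2 + 4)
  coeff of dv: 2*u^2*(-2*u + v)
F^* omega = (2*u*(12*u^2 - 9*u*v + v^2 + 4)) du + (2*u^2*(-2*u + v)) dv.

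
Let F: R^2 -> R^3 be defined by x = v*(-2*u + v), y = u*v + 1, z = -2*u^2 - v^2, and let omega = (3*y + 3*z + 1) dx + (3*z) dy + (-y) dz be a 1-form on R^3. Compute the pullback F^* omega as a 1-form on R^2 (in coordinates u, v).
F^* omega = (10*u^2*v - 6*u*v^2 + 4*u + 3*v^3 - 8*v) du + (6*u^3 - 18*u^2*v + 11*u*v^2 - 8*u - 6*v^3 + 10*v) dv

Using F^*(f dg) = (f ∘ F) d(g ∘ F), substitute each coordinate x_i by F_i(u, v) in f_i, and replace dx_i by d F_i = (∂F_i/∂u) du + (∂F_i/∂v) dv.
  For the x component: f_1(F) = -6*u^2 + 3*u*v - 3*v^2 + 4; d F_1 = (-2*v) du + (-2*u + 2*v) dv
  For the y component: f_2(F) = -6*u^2 - 3*v^2; d F_2 = (v) du + (u) dv
  For the z component: f_3(F) = -u*v - 1; d F_3 = (-4*u) du + (-2*v) dv
Combining and collecting du, dv coefficients:
  coeff of du: 10*u^2*v - 6*u*v^2 + 4*u + 3*v^3 - 8*v
  coeff of dv: 6*u^3 - 18*u^2*v + 11*u*v^2 - 8*u - 6*v^3 + 10*v
F^* omega = (10*u^2*v - 6*u*v^2 + 4*u + 3*v^3 - 8*v) du + (6*u^3 - 18*u^2*v + 11*u*v^2 - 8*u - 6*v^3 + 10*v) dv.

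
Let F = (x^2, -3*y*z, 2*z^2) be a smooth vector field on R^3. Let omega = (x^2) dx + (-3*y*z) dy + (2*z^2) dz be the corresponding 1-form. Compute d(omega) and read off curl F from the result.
d(omega) = (3*y) dy ∧ dz + (0) dz ∧ dx + (0) dx ∧ dy; curl F = (3*y, 0, 0)

d omega = sum_{i<j} (∂f_j/∂x_i - ∂f_i/∂x_j) dx_i ∧ dx_j. Under the identification (dy ∧ dz, dz ∧ dx, dx ∧ dy) ↔ (e_x, e_y, e_z), the coefficients are exactly the components of curl F. Compute:
  ∂R/∂y - ∂Q/∂z = (0) - (-3*y) = 3*y
  ∂P/∂z - ∂R/∂x = (0) - (0) = 0
  ∂Q/∂x - ∂P/∂y = (0) - (0) = 0.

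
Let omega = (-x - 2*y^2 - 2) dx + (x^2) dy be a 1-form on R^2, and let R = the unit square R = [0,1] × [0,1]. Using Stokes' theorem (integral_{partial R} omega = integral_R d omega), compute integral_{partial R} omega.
integral_(partial R) omega = 3

Stokes: integral_partial_R omega = integral_R d omega with d omega = (∂Q/∂x - ∂P/∂y) dx ∧ dy.
  ∂Q/∂x = 2*x
  ∂P/∂y = -4*y
  integrand = ∂Q/∂x - ∂P/∂y = 2*x + 4*y.
Integrating over R: integral_0^1 integral_0^1 (2*x + 4*y) dx dy = 3.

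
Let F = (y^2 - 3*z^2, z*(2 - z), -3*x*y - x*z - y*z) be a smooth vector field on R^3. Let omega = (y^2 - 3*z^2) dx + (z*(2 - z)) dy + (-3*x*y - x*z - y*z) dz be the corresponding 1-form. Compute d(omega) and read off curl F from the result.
d(omega) = (-3*x + z - 2) dy ∧ dz + (3*y - 5*z) dz ∧ dx + (-2*y) dx ∧ dy; curl F = (-3*x + z - 2, 3*y - 5*z, -2*y)

d omega = sum_{i<j} (∂f_j/∂x_i - ∂f_i/∂x_j) dx_i ∧ dx_j. Under the identification (dy ∧ dz, dz ∧ dx, dx ∧ dy) ↔ (e_x, e_y, e_z), the coefficients are exactly the components of curl F. Compute:
  ∂R/∂y - ∂Q/∂z = (-3*x - z) - (2 - 2*z) = -3*x + z - 2
  ∂P/∂z - ∂R/∂x = (-6*z) - (-3*y - z) = 3*y - 5*z
  ∂Q/∂x - ∂P/∂y = (0) - (2*y) = -2*y.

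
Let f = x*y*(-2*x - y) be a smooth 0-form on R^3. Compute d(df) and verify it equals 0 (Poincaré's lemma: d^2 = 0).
d(df) = 0

Step 1: df = sum_i (∂f/∂x_i) dx_i = (y*(-4*x - y)) dx + (2*x*(-x - y)) dy + (0) dz.
Step 2: Apply d again. Using the 1-form formula, the coefficient of dx ∧ dy in d(df) is ∂^2 f/∂x ∂y - ∂^2 f/∂y ∂x = (-4*x - 2*y) - (-4*x - 2*y) = 0 (equality of mixed partials for smooth f).
Similarly for dx ∧ dz and dy ∧ dz — all coefficients vanish. So d(df) = 0.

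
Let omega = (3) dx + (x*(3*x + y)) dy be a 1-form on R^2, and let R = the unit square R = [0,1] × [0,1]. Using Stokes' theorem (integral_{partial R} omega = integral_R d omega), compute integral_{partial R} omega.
integral_(partial R) omega = 7/2

Stokes: integral_partial_R omega = integral_R d omega with d omega = (∂Q/∂x - ∂P/∂y) dx ∧ dy.
  ∂Q/∂x = 6*x + y
  ∂P/∂y = 0
  integrand = ∂Q/∂x - ∂P/∂y = 6*x + y.
Integrating over R: integral_0^1 integral_0^1 (6*x + y) dx dy = 7/2.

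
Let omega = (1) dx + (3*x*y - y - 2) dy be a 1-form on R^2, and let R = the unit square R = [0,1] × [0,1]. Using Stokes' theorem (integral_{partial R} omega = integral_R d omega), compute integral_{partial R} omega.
integral_(partial R) omega = 3/2

Stokes: integral_partial_R omega = integral_R d omega with d omega = (∂Q/∂x - ∂P/∂y) dx ∧ dy.
  ∂Q/∂x = 3*y
  ∂P/∂y = 0
  integrand = ∂Q/∂x - ∂P/∂y = 3*y.
Integrating over R: integral_0^1 integral_0^1 (3*y) dx dy = 3/2.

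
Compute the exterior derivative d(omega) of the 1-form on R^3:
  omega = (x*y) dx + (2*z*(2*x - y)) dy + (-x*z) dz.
d(omega) = (-x + 4*z) dx ∧ dy + (-z) dx ∧ dz + (-4*x + 2*y) dy ∧ dz

For a 1-form omega = sum_i f_i dx_i, the exterior derivative is
  d(omega) = sum_{i < j} (∂f_j/∂x_i - ∂f_i/∂x_j) dx_i ∧ dx_j.
  coefficient of dx ∧ dy: ∂f_2/∂x - ∂f_1/∂y = ∂(2*z*(2*x - y))/∂x - ∂(x*y)/∂y = -x + 4*z
  coefficient of dx ∧ dz: ∂f_3/∂x - ∂f_1/∂z = ∂(-x*z)/∂x - ∂(x*y)/∂z = -z
  coefficient of dy ∧ dz: ∂f_3/∂y - ∂f_2/∂z = ∂(-x*z)/∂y - ∂(2*z*(2*x - y))/∂z = -4*x + 2*y
Assembling: d(omega) = (-x + 4*z) dx ∧ dy + (-z) dx ∧ dz + (-4*x + 2*y) dy ∧ dz.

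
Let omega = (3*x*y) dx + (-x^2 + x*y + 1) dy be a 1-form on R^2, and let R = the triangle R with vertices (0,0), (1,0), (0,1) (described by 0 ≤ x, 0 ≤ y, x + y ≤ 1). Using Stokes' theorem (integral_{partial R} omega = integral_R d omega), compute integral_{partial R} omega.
integral_(partial R) omega = -2/3

Stokes: integral_partial_R omega = integral_R d omega with d omega = (∂Q/∂x - ∂P/∂y) dx ∧ dy.
  ∂Q/∂x = -2*x + y
  ∂P/∂y = 3*x
  integrand = ∂Q/∂x - ∂P/∂y = -5*x + y.
Integrating over R: integral_0^1 integral_0^{1-x} (-5*x + y) dy dx = -2/3.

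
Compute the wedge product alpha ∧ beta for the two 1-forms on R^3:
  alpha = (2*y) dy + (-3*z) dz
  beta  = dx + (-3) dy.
alpha ∧ beta = (-2*y) dx ∧ dy + (3*z) dx ∧ dz + (-9*z) dy ∧ dz

Distribute the wedge, using dx_i ∧ dx_j = -dx_j ∧ dx_i and dx_i ∧ dx_i = 0. For each pair (i, j) with i < j, the coefficient of dx_i ∧ dx_j in alpha ∧ beta is (alpha_i * beta_j - alpha_j * beta_i). Collecting: alpha ∧ beta = (-2*y) dx ∧ dy + (3*z) dx ∧ dz + (-9*z) dy ∧ dz.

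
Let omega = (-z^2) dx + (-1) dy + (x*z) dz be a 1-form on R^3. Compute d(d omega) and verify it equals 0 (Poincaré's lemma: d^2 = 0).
d(d omega) = 0

Step 1: d omega = sum_{i<j} (∂f_j/∂x_i - ∂f_i/∂x_j) dx_i ∧ dx_j:
  coeff of dx ∧ dy: 0
  coeff of dx ∧ dz: 3*z
  coeff of dy ∧ dz: 0
Step 2: Apply d again to each 2-form coefficient. The only possible 3-form in R^3 is dx ∧ dy ∧ dz, with coefficient
  ∂(coeff of dy∧dz)/∂x - ∂(coeff of dx∧dz)/∂y + ∂(coeff of dx∧dy)/∂z
  = ∂/∂x (0) - ∂/∂y (3*z) + ∂/∂z (0).
Each of these terms simplifies to sums of mixed partials that cancel in pairs. The result is 0 (by equality of mixed partials for smooth functions — Schwarz / Clairaut).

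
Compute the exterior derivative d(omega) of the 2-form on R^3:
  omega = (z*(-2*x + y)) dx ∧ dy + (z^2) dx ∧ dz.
d(omega) = (-2*x + y) dx ∧ dy ∧ dz

For a 2-form omega = sum_{i<j} g_{ij} dx_i ∧ dx_j, the exterior derivative is
  d(omega) = sum_{i<j} d(g_{ij}) ∧ dx_i ∧ dx_j = sum_{i<j, k} (∂g_{ij}/∂x_k) dx_k ∧ dx_i ∧ dx_j.
Expand each term, using dx_k ∧ dx_i ∧ dx_j = sgn(permutation) dx_{(a)} ∧ dx_{(b)} ∧ dx_{(c)} with (a < b < c) sorted:
  d(z*(-2*x + y)) includes (∂/∂z)(z*(-2*x + y)) dz = (-2*x + y) dz, which multiplied by dx ∧ dy gives (-2*x + y) dx ∧ dy ∧ dz
Collecting like 3-forms: d(omega) = (-2*x + y) dx ∧ dy ∧ dz.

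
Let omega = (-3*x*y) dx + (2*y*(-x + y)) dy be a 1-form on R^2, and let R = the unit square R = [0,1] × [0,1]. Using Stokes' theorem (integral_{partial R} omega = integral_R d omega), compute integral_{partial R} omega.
integral_(partial R) omega = 1/2

Stokes: integral_partial_R omega = integral_R d omega with d omega = (∂Q/∂x - ∂P/∂y) dx ∧ dy.
  ∂Q/∂x = -2*y
  ∂P/∂y = -3*x
  integrand = ∂Q/∂x - ∂P/∂y = 3*x - 2*y.
Integrating over R: integral_0^1 integral_0^1 (3*x - 2*y) dx dy = 1/2.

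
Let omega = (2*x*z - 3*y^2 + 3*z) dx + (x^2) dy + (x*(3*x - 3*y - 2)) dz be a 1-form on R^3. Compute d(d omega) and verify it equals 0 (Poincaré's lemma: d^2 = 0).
d(d omega) = 0

Step 1: d omega = sum_{i<j} (∂f_j/∂x_i - ∂f_i/∂x_j) dx_i ∧ dx_j:
  coeff of dx ∧ dy: 2*x + 6*y
  coeff of dx ∧ dz: 4*x - 3*y - 5
  coeff of dy ∧ dz: -3*x
Step 2: Apply d again to each 2-form coefficient. The only possible 3-form in R^3 is dx ∧ dy ∧ dz, with coefficient
  ∂(coeff of dy∧dz)/∂x - ∂(coeff of dx∧dz)/∂y + ∂(coeff of dx∧dy)/∂z
  = ∂/∂x (-3*x) - ∂/∂y (4*x - 3*y - 5) + ∂/∂z (2*x + 6*y).
Each of these terms simplifies to sums of mixed partials that cancel in pairs. The result is 0 (by equality of mixed partials for smooth functions — Schwarz / Clairaut).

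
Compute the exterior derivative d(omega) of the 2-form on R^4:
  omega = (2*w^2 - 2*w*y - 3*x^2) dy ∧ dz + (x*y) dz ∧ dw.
d(omega) = (-6*x) dx ∧ dy ∧ dz + (4*w + x - 2*y) dy ∧ dz ∧ dw + (y) dx ∧ dz ∧ dw

For a 2-form omega = sum_{i<j} g_{ij} dx_i ∧ dx_j, the exterior derivative is
  d(omega) = sum_{i<j} d(g_{ij}) ∧ dx_i ∧ dx_j = sum_{i<j, k} (∂g_{ij}/∂x_k) dx_k ∧ dx_i ∧ dx_j.
Expand each term, using dx_k ∧ dx_i ∧ dx_j = sgn(permutation) dx_{(a)} ∧ dx_{(b)} ∧ dx_{(c)} with (a < b < c) sorted:
  d(2*w^2 - 2*w*y - 3*x^2) includes (∂/∂x)(2*w^2 - 2*w*y - 3*x^2) dx = (-6*x) dx, which multiplied by dy ∧ dz gives (-6*x) dx ∧ dy ∧ dz
  d(2*w^2 - 2*w*y - 3*x^2) includes (∂/∂w)(2*w^2 - 2*w*y - 3*x^2) dw = (4*w - 2*y) dw, which multiplied by dy ∧ dz gives (4*w - 2*y) dy ∧ dz ∧ dw
  d(x*y) includes (∂/∂x)(x*y) dx = (y) dx, which multiplied by dz ∧ dw gives (y) dx ∧ dz ∧ dw
  d(x*y) includes (∂/∂y)(x*y) dy = (x) dy, which multiplied by dz ∧ dw gives (x) dy ∧ dz ∧ dw
Collecting like 3-forms: d(omega) = (-6*x) dx ∧ dy ∧ dz + (4*w + x - 2*y) dy ∧ dz ∧ dw + (y) dx ∧ dz ∧ dw.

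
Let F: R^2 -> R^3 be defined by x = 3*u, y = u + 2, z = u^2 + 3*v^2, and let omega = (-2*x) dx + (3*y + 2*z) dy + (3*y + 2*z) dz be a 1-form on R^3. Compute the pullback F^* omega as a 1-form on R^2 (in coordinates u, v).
F^* omega = (4*u^3 + 8*u^2 + 12*u*v^2 - 3*u + 6*v^2 + 6) du + (6*v*(2*u^2 + 3*u + 6*v^2 + 6)) dv

Using F^*(f dg) = (f ∘ F) d(g ∘ F), substitute each coordinate x_i by F_i(u, v) in f_i, and replace dx_i by d F_i = (∂F_i/∂u) du + (∂F_i/∂v) dv.
  For the x component: f_1(F) = -6*u; d F_1 = (3) du + (0) dv
  For the y component: f_2(F) = 2*u^2 + 3*u + 6*v^2 + 6; d F_2 = (1) du + (0) dv
  For the z component: f_3(F) = 2*u^2 + 3*u + 6*v^2 + 6; d F_3 = (2*u) du + (6*v) dv
Combining and collecting du, dv coefficients:
  coeff of du: 4*u^3 + 8*u^2 + 12*u*v^2 - 3*u + 6*v^2 + 6
  coeff of dv: 6*v*(2*u^2 + 3*u + 6*v^2 + 6)
F^* omega = (4*u^3 + 8*u^2 + 12*u*v^2 - 3*u + 6*v^2 + 6) du + (6*v*(2*u^2 + 3*u + 6*v^2 + 6)) dv.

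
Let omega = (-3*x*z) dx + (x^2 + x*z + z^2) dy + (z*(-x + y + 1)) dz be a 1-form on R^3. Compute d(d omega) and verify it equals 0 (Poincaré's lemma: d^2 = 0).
d(d omega) = 0

Step 1: d omega = sum_{i<j} (∂f_j/∂x_i - ∂f_i/∂x_j) dx_i ∧ dx_j:
  coeff of dx ∧ dy: 2*x + z
  coeff of dx ∧ dz: 3*x - z
  coeff of dy ∧ dz: -x - z
Step 2: Apply d again to each 2-form coefficient. The only possible 3-form in R^3 is dx ∧ dy ∧ dz, with coefficient
  ∂(coeff of dy∧dz)/∂x - ∂(coeff of dx∧dz)/∂y + ∂(coeff of dx∧dy)/∂z
  = ∂/∂x (-x - z) - ∂/∂y (3*x - z) + ∂/∂z (2*x + z).
Each of these terms simplifies to sums of mixed partials that cancel in pairs. The result is 0 (by equality of mixed partials for smooth functions — Schwarz / Clairaut).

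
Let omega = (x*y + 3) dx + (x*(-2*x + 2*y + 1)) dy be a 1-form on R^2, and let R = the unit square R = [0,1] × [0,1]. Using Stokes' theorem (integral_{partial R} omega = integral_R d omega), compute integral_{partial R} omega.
integral_(partial R) omega = -1/2

Stokes: integral_partial_R omega = integral_R d omega with d omega = (∂Q/∂x - ∂P/∂y) dx ∧ dy.
  ∂Q/∂x = -4*x + 2*y + 1
  ∂P/∂y = x
  integrand = ∂Q/∂x - ∂P/∂y = -5*x + 2*y + 1.
Integrating over R: integral_0^1 integral_0^1 (-5*x + 2*y + 1) dx dy = -1/2.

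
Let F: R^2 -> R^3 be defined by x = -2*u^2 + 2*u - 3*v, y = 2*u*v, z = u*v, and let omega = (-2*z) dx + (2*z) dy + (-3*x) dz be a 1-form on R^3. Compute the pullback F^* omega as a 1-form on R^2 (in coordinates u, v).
F^* omega = (v*(14*u^2 + 4*u*v - 10*u + 9*v)) du + (u*(6*u^2 + 4*u*v - 6*u + 15*v)) dv

Using F^*(f dg) = (f ∘ F) d(g ∘ F), substitute each coordinate x_i by F_i(u, v) in f_i, and replace dx_i by d F_i = (∂F_i/∂u) du + (∂F_i/∂v) dv.
  For the x component: f_1(F) = -2*u*v; d F_1 = (2 - 4*u) du + (-3) dv
  For the y component: f_2(F) = 2*u*v; d F_2 = (2*v) du + (2*u) dv
  For the z component: f_3(F) = 6*u^2 - 6*u + 9*v; d F_3 = (v) du + (u) dv
Combining and collecting du, dv coefficients:
  coeff of du: v*(14*u^2 + 4*u*v - 10*u + 9*v)
  coeff of dv: u*(6*u^2 + 4*u*v - 6*u + 15*v)
F^* omega = (v*(14*u^2 + 4*u*v - 10*u + 9*v)) du + (u*(6*u^2 + 4*u*v - 6*u + 15*v)) dv.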